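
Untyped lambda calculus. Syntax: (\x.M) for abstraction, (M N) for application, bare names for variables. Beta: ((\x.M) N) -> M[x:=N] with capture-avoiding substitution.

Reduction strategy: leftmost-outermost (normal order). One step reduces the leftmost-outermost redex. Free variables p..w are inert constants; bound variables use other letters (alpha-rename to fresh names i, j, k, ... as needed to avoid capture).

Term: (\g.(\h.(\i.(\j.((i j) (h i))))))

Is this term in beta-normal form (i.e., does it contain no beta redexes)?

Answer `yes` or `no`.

Term: (\g.(\h.(\i.(\j.((i j) (h i))))))
No beta redexes found.

Answer: yes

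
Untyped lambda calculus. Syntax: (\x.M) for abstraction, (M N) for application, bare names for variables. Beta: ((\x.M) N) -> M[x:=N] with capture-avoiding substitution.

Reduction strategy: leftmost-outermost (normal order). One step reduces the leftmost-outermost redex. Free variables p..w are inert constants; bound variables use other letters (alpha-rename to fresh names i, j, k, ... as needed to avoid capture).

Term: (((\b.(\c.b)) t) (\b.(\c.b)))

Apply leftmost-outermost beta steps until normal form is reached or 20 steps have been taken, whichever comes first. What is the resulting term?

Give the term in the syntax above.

Answer: t

Derivation:
Step 0: (((\b.(\c.b)) t) (\b.(\c.b)))
Step 1: ((\c.t) (\b.(\c.b)))
Step 2: t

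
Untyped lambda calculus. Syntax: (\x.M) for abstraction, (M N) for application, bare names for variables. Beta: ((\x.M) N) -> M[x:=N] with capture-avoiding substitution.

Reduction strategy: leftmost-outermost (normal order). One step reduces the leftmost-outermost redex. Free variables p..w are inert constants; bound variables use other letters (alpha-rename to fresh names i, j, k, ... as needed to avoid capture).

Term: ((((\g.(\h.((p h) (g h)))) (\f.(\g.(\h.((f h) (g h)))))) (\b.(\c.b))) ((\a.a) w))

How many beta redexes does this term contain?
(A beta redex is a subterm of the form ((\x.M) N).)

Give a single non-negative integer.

Answer: 2

Derivation:
Term: ((((\g.(\h.((p h) (g h)))) (\f.(\g.(\h.((f h) (g h)))))) (\b.(\c.b))) ((\a.a) w))
  Redex: ((\g.(\h.((p h) (g h)))) (\f.(\g.(\h.((f h) (g h))))))
  Redex: ((\a.a) w)
Total redexes: 2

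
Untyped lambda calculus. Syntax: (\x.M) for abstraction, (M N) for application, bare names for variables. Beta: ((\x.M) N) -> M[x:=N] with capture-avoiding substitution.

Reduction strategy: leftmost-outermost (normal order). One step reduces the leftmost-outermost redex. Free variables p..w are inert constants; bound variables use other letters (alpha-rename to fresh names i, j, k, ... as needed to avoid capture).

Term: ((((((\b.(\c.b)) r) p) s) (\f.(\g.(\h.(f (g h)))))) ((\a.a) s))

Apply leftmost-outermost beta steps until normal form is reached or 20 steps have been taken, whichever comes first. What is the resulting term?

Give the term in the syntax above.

Step 0: ((((((\b.(\c.b)) r) p) s) (\f.(\g.(\h.(f (g h)))))) ((\a.a) s))
Step 1: (((((\c.r) p) s) (\f.(\g.(\h.(f (g h)))))) ((\a.a) s))
Step 2: (((r s) (\f.(\g.(\h.(f (g h)))))) ((\a.a) s))
Step 3: (((r s) (\f.(\g.(\h.(f (g h)))))) s)

Answer: (((r s) (\f.(\g.(\h.(f (g h)))))) s)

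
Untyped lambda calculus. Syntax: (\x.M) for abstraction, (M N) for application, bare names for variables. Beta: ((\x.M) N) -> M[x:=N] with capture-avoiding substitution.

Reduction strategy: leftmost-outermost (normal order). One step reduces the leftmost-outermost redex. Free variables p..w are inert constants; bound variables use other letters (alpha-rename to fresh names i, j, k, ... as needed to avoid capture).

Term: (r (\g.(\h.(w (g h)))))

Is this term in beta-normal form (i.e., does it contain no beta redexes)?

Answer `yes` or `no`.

Answer: yes

Derivation:
Term: (r (\g.(\h.(w (g h)))))
No beta redexes found.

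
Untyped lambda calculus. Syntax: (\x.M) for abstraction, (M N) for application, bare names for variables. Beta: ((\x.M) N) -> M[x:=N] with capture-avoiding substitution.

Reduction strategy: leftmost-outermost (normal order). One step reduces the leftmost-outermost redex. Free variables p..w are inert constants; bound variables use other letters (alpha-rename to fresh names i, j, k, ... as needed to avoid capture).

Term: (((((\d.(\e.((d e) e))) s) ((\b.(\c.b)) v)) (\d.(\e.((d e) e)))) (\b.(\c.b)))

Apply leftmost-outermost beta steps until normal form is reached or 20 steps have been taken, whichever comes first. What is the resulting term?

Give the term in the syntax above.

Answer: ((((s (\c.v)) (\c.v)) (\d.(\e.((d e) e)))) (\b.(\c.b)))

Derivation:
Step 0: (((((\d.(\e.((d e) e))) s) ((\b.(\c.b)) v)) (\d.(\e.((d e) e)))) (\b.(\c.b)))
Step 1: ((((\e.((s e) e)) ((\b.(\c.b)) v)) (\d.(\e.((d e) e)))) (\b.(\c.b)))
Step 2: ((((s ((\b.(\c.b)) v)) ((\b.(\c.b)) v)) (\d.(\e.((d e) e)))) (\b.(\c.b)))
Step 3: ((((s (\c.v)) ((\b.(\c.b)) v)) (\d.(\e.((d e) e)))) (\b.(\c.b)))
Step 4: ((((s (\c.v)) (\c.v)) (\d.(\e.((d e) e)))) (\b.(\c.b)))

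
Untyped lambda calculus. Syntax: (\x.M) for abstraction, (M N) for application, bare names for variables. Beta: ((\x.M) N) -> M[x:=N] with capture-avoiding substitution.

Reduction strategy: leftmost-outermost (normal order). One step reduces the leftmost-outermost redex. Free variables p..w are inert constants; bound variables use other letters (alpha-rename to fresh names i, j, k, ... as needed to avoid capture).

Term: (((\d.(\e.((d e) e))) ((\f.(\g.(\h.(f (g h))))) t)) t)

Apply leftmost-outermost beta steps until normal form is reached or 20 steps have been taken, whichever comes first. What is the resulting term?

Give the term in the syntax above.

Step 0: (((\d.(\e.((d e) e))) ((\f.(\g.(\h.(f (g h))))) t)) t)
Step 1: ((\e.((((\f.(\g.(\h.(f (g h))))) t) e) e)) t)
Step 2: ((((\f.(\g.(\h.(f (g h))))) t) t) t)
Step 3: (((\g.(\h.(t (g h)))) t) t)
Step 4: ((\h.(t (t h))) t)
Step 5: (t (t t))

Answer: (t (t t))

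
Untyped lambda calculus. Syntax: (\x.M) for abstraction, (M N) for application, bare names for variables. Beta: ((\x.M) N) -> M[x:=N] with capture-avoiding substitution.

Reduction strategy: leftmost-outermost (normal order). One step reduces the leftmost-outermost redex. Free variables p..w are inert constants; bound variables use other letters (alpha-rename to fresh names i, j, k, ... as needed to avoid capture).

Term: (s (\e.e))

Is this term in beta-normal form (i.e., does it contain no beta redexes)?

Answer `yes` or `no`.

Answer: yes

Derivation:
Term: (s (\e.e))
No beta redexes found.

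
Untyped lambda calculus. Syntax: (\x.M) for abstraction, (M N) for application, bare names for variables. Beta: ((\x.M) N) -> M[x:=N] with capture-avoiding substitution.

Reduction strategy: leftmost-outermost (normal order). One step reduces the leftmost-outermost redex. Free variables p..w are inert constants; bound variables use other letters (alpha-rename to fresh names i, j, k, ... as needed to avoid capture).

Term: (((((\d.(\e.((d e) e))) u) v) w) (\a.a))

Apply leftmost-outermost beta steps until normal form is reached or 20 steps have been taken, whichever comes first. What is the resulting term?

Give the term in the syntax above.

Step 0: (((((\d.(\e.((d e) e))) u) v) w) (\a.a))
Step 1: ((((\e.((u e) e)) v) w) (\a.a))
Step 2: ((((u v) v) w) (\a.a))

Answer: ((((u v) v) w) (\a.a))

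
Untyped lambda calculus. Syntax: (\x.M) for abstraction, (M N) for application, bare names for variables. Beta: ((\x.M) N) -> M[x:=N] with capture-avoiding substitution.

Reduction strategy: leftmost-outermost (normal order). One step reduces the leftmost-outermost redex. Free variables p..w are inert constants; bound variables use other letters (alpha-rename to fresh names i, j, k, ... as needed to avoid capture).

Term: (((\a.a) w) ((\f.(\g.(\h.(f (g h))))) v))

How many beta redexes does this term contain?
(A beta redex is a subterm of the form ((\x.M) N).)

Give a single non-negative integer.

Answer: 2

Derivation:
Term: (((\a.a) w) ((\f.(\g.(\h.(f (g h))))) v))
  Redex: ((\a.a) w)
  Redex: ((\f.(\g.(\h.(f (g h))))) v)
Total redexes: 2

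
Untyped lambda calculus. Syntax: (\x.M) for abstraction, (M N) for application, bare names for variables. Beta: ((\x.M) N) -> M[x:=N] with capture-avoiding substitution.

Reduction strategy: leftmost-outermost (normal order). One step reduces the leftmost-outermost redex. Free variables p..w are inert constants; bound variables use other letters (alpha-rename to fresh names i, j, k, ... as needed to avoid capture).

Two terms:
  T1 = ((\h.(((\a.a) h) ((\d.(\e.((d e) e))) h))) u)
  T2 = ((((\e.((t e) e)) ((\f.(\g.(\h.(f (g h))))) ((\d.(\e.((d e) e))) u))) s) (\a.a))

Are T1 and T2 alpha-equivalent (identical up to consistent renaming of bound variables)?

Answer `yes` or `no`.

Answer: no

Derivation:
Term 1: ((\h.(((\a.a) h) ((\d.(\e.((d e) e))) h))) u)
Term 2: ((((\e.((t e) e)) ((\f.(\g.(\h.(f (g h))))) ((\d.(\e.((d e) e))) u))) s) (\a.a))
Alpha-equivalence: compare structure up to binder renaming.
Result: False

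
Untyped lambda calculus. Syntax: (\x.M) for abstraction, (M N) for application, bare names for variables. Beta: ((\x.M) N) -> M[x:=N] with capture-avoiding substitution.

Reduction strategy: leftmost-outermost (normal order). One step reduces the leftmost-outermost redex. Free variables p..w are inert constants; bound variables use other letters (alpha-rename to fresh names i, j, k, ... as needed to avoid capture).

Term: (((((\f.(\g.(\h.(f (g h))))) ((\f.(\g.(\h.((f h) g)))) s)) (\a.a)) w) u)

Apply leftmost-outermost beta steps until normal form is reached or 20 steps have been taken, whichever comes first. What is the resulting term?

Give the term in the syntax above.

Step 0: (((((\f.(\g.(\h.(f (g h))))) ((\f.(\g.(\h.((f h) g)))) s)) (\a.a)) w) u)
Step 1: ((((\g.(\h.(((\f.(\g.(\h.((f h) g)))) s) (g h)))) (\a.a)) w) u)
Step 2: (((\h.(((\f.(\g.(\h.((f h) g)))) s) ((\a.a) h))) w) u)
Step 3: ((((\f.(\g.(\h.((f h) g)))) s) ((\a.a) w)) u)
Step 4: (((\g.(\h.((s h) g))) ((\a.a) w)) u)
Step 5: ((\h.((s h) ((\a.a) w))) u)
Step 6: ((s u) ((\a.a) w))
Step 7: ((s u) w)

Answer: ((s u) w)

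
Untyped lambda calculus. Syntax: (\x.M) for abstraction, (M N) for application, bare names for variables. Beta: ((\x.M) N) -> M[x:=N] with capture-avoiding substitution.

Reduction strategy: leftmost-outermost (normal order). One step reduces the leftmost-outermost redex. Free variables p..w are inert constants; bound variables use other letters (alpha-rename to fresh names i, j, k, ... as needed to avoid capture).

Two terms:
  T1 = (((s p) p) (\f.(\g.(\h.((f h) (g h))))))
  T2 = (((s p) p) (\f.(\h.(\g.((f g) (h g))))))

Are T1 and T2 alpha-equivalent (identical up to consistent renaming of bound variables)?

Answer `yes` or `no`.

Answer: yes

Derivation:
Term 1: (((s p) p) (\f.(\g.(\h.((f h) (g h))))))
Term 2: (((s p) p) (\f.(\h.(\g.((f g) (h g))))))
Alpha-equivalence: compare structure up to binder renaming.
Result: True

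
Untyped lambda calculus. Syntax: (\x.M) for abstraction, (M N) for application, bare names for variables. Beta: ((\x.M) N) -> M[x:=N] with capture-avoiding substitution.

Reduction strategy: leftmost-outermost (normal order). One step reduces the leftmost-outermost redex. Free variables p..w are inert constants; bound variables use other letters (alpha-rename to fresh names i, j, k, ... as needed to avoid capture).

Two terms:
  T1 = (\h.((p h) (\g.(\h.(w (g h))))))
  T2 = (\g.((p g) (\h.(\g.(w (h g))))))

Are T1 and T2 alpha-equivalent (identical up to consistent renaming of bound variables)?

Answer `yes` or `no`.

Term 1: (\h.((p h) (\g.(\h.(w (g h))))))
Term 2: (\g.((p g) (\h.(\g.(w (h g))))))
Alpha-equivalence: compare structure up to binder renaming.
Result: True

Answer: yes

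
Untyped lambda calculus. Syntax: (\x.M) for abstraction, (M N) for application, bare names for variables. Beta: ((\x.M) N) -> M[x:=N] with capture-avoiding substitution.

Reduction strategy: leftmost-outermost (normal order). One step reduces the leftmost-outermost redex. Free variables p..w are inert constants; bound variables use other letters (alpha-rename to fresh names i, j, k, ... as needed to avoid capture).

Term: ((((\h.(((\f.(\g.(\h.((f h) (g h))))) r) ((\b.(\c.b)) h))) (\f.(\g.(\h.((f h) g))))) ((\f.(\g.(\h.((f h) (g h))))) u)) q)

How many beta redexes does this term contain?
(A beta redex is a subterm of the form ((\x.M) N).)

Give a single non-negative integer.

Answer: 4

Derivation:
Term: ((((\h.(((\f.(\g.(\h.((f h) (g h))))) r) ((\b.(\c.b)) h))) (\f.(\g.(\h.((f h) g))))) ((\f.(\g.(\h.((f h) (g h))))) u)) q)
  Redex: ((\h.(((\f.(\g.(\h.((f h) (g h))))) r) ((\b.(\c.b)) h))) (\f.(\g.(\h.((f h) g)))))
  Redex: ((\f.(\g.(\h.((f h) (g h))))) r)
  Redex: ((\b.(\c.b)) h)
  Redex: ((\f.(\g.(\h.((f h) (g h))))) u)
Total redexes: 4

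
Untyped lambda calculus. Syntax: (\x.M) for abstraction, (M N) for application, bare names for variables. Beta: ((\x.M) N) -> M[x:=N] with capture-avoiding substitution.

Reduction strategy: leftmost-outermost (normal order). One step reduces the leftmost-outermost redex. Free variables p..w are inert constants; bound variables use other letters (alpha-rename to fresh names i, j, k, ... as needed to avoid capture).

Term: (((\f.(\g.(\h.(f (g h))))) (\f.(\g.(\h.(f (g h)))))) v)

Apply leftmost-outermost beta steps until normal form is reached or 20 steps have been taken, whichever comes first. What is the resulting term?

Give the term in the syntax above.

Answer: (\h.(\g.(\i.((v h) (g i)))))

Derivation:
Step 0: (((\f.(\g.(\h.(f (g h))))) (\f.(\g.(\h.(f (g h)))))) v)
Step 1: ((\g.(\h.((\f.(\g.(\h.(f (g h))))) (g h)))) v)
Step 2: (\h.((\f.(\g.(\h.(f (g h))))) (v h)))
Step 3: (\h.(\g.(\i.((v h) (g i)))))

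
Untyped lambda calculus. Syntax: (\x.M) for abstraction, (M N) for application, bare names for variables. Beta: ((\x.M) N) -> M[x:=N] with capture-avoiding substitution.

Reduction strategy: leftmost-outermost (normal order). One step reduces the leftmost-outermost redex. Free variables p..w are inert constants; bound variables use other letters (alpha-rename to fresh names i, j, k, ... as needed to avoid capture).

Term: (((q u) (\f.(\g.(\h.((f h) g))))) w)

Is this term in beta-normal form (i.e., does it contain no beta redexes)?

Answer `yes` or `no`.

Answer: yes

Derivation:
Term: (((q u) (\f.(\g.(\h.((f h) g))))) w)
No beta redexes found.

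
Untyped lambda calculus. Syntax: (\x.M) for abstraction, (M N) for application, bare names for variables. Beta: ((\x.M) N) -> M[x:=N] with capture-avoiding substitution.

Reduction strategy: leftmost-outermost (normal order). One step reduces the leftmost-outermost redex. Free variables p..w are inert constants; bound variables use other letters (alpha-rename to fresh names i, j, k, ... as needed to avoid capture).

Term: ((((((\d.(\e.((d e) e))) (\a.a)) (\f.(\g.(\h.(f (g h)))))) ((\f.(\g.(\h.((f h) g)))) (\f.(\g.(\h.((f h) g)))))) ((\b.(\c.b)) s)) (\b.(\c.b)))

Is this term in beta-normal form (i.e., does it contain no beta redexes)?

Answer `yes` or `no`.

Answer: no

Derivation:
Term: ((((((\d.(\e.((d e) e))) (\a.a)) (\f.(\g.(\h.(f (g h)))))) ((\f.(\g.(\h.((f h) g)))) (\f.(\g.(\h.((f h) g)))))) ((\b.(\c.b)) s)) (\b.(\c.b)))
Found 3 beta redex(es).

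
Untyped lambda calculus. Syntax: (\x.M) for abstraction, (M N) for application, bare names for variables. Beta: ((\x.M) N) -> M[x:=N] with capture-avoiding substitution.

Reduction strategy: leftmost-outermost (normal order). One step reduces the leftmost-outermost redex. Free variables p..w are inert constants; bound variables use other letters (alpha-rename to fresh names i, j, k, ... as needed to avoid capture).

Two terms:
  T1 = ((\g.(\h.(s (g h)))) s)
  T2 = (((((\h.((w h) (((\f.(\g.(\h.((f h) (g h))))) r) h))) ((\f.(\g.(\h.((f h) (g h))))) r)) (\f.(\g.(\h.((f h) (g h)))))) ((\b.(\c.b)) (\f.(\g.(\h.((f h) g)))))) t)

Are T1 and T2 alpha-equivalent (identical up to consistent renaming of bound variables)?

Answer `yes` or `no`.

Term 1: ((\g.(\h.(s (g h)))) s)
Term 2: (((((\h.((w h) (((\f.(\g.(\h.((f h) (g h))))) r) h))) ((\f.(\g.(\h.((f h) (g h))))) r)) (\f.(\g.(\h.((f h) (g h)))))) ((\b.(\c.b)) (\f.(\g.(\h.((f h) g)))))) t)
Alpha-equivalence: compare structure up to binder renaming.
Result: False

Answer: no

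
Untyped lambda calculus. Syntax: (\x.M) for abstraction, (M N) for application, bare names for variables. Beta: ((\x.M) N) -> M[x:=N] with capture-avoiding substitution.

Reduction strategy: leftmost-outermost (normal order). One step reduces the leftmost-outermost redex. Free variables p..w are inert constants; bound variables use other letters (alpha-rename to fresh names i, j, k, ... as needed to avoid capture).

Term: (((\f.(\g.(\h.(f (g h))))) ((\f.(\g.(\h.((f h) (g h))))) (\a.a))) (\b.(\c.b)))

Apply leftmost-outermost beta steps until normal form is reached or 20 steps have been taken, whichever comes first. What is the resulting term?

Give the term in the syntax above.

Answer: (\h.(\i.(i h)))

Derivation:
Step 0: (((\f.(\g.(\h.(f (g h))))) ((\f.(\g.(\h.((f h) (g h))))) (\a.a))) (\b.(\c.b)))
Step 1: ((\g.(\h.(((\f.(\g.(\h.((f h) (g h))))) (\a.a)) (g h)))) (\b.(\c.b)))
Step 2: (\h.(((\f.(\g.(\h.((f h) (g h))))) (\a.a)) ((\b.(\c.b)) h)))
Step 3: (\h.((\g.(\h.(((\a.a) h) (g h)))) ((\b.(\c.b)) h)))
Step 4: (\h.(\i.(((\a.a) i) (((\b.(\c.b)) h) i))))
Step 5: (\h.(\i.(i (((\b.(\c.b)) h) i))))
Step 6: (\h.(\i.(i ((\c.h) i))))
Step 7: (\h.(\i.(i h)))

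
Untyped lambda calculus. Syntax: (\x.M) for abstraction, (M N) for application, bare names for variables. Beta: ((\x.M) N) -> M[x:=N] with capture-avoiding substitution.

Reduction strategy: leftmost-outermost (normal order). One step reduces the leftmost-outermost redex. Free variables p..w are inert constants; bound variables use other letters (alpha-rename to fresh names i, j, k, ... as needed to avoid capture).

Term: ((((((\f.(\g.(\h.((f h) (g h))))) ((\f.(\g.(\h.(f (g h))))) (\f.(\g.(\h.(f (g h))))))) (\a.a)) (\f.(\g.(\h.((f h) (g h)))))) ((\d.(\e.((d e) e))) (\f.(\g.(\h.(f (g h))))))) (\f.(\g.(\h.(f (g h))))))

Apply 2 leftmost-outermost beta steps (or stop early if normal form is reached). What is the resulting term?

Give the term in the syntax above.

Step 0: ((((((\f.(\g.(\h.((f h) (g h))))) ((\f.(\g.(\h.(f (g h))))) (\f.(\g.(\h.(f (g h))))))) (\a.a)) (\f.(\g.(\h.((f h) (g h)))))) ((\d.(\e.((d e) e))) (\f.(\g.(\h.(f (g h))))))) (\f.(\g.(\h.(f (g h))))))
Step 1: (((((\g.(\h.((((\f.(\g.(\h.(f (g h))))) (\f.(\g.(\h.(f (g h)))))) h) (g h)))) (\a.a)) (\f.(\g.(\h.((f h) (g h)))))) ((\d.(\e.((d e) e))) (\f.(\g.(\h.(f (g h))))))) (\f.(\g.(\h.(f (g h))))))
Step 2: ((((\h.((((\f.(\g.(\h.(f (g h))))) (\f.(\g.(\h.(f (g h)))))) h) ((\a.a) h))) (\f.(\g.(\h.((f h) (g h)))))) ((\d.(\e.((d e) e))) (\f.(\g.(\h.(f (g h))))))) (\f.(\g.(\h.(f (g h))))))

Answer: ((((\h.((((\f.(\g.(\h.(f (g h))))) (\f.(\g.(\h.(f (g h)))))) h) ((\a.a) h))) (\f.(\g.(\h.((f h) (g h)))))) ((\d.(\e.((d e) e))) (\f.(\g.(\h.(f (g h))))))) (\f.(\g.(\h.(f (g h))))))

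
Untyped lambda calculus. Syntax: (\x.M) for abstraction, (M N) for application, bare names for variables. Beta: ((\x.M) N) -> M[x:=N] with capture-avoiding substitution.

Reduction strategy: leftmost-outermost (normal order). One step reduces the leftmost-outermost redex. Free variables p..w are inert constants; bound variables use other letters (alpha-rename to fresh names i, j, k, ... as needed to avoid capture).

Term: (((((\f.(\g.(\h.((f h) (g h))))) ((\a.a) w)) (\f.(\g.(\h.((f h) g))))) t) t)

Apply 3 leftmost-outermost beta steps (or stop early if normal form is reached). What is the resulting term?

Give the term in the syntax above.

Answer: (((((\a.a) w) t) ((\f.(\g.(\h.((f h) g)))) t)) t)

Derivation:
Step 0: (((((\f.(\g.(\h.((f h) (g h))))) ((\a.a) w)) (\f.(\g.(\h.((f h) g))))) t) t)
Step 1: ((((\g.(\h.((((\a.a) w) h) (g h)))) (\f.(\g.(\h.((f h) g))))) t) t)
Step 2: (((\h.((((\a.a) w) h) ((\f.(\g.(\h.((f h) g)))) h))) t) t)
Step 3: (((((\a.a) w) t) ((\f.(\g.(\h.((f h) g)))) t)) t)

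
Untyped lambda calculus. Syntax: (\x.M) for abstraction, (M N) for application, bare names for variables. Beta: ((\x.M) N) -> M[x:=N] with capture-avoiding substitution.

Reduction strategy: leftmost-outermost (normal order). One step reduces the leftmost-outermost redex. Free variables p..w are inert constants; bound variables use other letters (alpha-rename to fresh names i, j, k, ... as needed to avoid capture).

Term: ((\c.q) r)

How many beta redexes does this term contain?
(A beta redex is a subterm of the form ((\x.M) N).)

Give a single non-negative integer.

Answer: 1

Derivation:
Term: ((\c.q) r)
  Redex: ((\c.q) r)
Total redexes: 1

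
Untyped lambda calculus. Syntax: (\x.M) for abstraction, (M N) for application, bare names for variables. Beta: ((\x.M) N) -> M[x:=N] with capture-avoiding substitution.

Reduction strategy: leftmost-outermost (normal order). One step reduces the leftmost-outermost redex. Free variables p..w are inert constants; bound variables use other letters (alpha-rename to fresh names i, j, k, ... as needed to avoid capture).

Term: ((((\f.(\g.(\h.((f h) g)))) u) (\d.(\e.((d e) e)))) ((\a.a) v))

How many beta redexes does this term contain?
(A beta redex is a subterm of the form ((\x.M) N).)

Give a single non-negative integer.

Answer: 2

Derivation:
Term: ((((\f.(\g.(\h.((f h) g)))) u) (\d.(\e.((d e) e)))) ((\a.a) v))
  Redex: ((\f.(\g.(\h.((f h) g)))) u)
  Redex: ((\a.a) v)
Total redexes: 2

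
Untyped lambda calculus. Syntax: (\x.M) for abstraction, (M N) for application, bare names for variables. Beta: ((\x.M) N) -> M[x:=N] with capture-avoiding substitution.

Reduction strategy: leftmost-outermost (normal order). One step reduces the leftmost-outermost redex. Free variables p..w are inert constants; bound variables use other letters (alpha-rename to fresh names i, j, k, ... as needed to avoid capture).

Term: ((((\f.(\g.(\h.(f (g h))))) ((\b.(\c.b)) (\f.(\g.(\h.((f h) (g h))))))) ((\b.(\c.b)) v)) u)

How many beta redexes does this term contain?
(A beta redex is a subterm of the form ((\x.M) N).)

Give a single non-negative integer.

Term: ((((\f.(\g.(\h.(f (g h))))) ((\b.(\c.b)) (\f.(\g.(\h.((f h) (g h))))))) ((\b.(\c.b)) v)) u)
  Redex: ((\f.(\g.(\h.(f (g h))))) ((\b.(\c.b)) (\f.(\g.(\h.((f h) (g h)))))))
  Redex: ((\b.(\c.b)) (\f.(\g.(\h.((f h) (g h))))))
  Redex: ((\b.(\c.b)) v)
Total redexes: 3

Answer: 3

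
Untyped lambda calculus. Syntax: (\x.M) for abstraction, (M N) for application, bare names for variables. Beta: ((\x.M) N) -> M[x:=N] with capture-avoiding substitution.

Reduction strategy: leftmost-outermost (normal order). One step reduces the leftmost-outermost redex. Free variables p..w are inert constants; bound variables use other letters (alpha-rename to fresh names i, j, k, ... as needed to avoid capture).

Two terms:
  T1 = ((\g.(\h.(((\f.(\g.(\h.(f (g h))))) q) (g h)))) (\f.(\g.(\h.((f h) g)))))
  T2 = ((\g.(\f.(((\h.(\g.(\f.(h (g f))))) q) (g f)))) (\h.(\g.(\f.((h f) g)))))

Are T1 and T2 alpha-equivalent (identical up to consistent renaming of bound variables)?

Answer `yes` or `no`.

Term 1: ((\g.(\h.(((\f.(\g.(\h.(f (g h))))) q) (g h)))) (\f.(\g.(\h.((f h) g)))))
Term 2: ((\g.(\f.(((\h.(\g.(\f.(h (g f))))) q) (g f)))) (\h.(\g.(\f.((h f) g)))))
Alpha-equivalence: compare structure up to binder renaming.
Result: True

Answer: yes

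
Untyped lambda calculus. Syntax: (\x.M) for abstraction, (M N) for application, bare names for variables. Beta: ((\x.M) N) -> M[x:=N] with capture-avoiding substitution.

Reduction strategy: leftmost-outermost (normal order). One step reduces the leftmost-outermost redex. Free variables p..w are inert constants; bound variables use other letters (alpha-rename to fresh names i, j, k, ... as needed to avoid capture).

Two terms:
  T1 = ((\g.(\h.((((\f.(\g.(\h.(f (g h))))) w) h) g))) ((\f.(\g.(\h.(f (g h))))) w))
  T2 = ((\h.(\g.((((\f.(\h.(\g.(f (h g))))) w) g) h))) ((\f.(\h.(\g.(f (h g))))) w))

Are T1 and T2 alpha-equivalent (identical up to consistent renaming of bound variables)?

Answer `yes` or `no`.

Term 1: ((\g.(\h.((((\f.(\g.(\h.(f (g h))))) w) h) g))) ((\f.(\g.(\h.(f (g h))))) w))
Term 2: ((\h.(\g.((((\f.(\h.(\g.(f (h g))))) w) g) h))) ((\f.(\h.(\g.(f (h g))))) w))
Alpha-equivalence: compare structure up to binder renaming.
Result: True

Answer: yes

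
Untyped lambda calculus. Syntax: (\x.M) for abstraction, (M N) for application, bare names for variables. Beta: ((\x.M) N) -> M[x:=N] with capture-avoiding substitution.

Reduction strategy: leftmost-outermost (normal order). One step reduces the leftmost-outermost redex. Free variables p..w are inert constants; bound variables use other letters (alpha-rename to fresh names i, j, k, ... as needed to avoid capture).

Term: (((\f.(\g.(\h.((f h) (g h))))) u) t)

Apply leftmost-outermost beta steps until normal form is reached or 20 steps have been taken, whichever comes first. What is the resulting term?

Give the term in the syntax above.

Step 0: (((\f.(\g.(\h.((f h) (g h))))) u) t)
Step 1: ((\g.(\h.((u h) (g h)))) t)
Step 2: (\h.((u h) (t h)))

Answer: (\h.((u h) (t h)))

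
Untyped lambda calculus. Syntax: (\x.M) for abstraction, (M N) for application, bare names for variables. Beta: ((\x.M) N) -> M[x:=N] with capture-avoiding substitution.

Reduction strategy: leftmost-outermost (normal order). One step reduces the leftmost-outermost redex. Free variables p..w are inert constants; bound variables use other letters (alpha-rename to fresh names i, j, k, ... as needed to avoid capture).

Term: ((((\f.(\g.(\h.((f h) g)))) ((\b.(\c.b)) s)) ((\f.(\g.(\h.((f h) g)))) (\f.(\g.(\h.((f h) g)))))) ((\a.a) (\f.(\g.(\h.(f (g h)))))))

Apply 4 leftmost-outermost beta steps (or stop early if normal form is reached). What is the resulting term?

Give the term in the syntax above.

Step 0: ((((\f.(\g.(\h.((f h) g)))) ((\b.(\c.b)) s)) ((\f.(\g.(\h.((f h) g)))) (\f.(\g.(\h.((f h) g)))))) ((\a.a) (\f.(\g.(\h.(f (g h)))))))
Step 1: (((\g.(\h.((((\b.(\c.b)) s) h) g))) ((\f.(\g.(\h.((f h) g)))) (\f.(\g.(\h.((f h) g)))))) ((\a.a) (\f.(\g.(\h.(f (g h)))))))
Step 2: ((\h.((((\b.(\c.b)) s) h) ((\f.(\g.(\h.((f h) g)))) (\f.(\g.(\h.((f h) g))))))) ((\a.a) (\f.(\g.(\h.(f (g h)))))))
Step 3: ((((\b.(\c.b)) s) ((\a.a) (\f.(\g.(\h.(f (g h))))))) ((\f.(\g.(\h.((f h) g)))) (\f.(\g.(\h.((f h) g))))))
Step 4: (((\c.s) ((\a.a) (\f.(\g.(\h.(f (g h))))))) ((\f.(\g.(\h.((f h) g)))) (\f.(\g.(\h.((f h) g))))))

Answer: (((\c.s) ((\a.a) (\f.(\g.(\h.(f (g h))))))) ((\f.(\g.(\h.((f h) g)))) (\f.(\g.(\h.((f h) g))))))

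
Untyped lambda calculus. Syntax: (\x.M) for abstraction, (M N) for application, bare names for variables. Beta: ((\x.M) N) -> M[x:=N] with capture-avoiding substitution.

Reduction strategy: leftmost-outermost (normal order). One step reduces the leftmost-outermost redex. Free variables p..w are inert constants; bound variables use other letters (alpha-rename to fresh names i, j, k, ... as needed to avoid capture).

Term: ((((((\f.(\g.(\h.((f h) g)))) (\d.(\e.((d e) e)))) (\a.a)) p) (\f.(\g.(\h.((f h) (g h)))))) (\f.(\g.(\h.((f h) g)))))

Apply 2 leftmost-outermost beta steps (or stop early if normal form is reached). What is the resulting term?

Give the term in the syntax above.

Answer: ((((\h.(((\d.(\e.((d e) e))) h) (\a.a))) p) (\f.(\g.(\h.((f h) (g h)))))) (\f.(\g.(\h.((f h) g)))))

Derivation:
Step 0: ((((((\f.(\g.(\h.((f h) g)))) (\d.(\e.((d e) e)))) (\a.a)) p) (\f.(\g.(\h.((f h) (g h)))))) (\f.(\g.(\h.((f h) g)))))
Step 1: (((((\g.(\h.(((\d.(\e.((d e) e))) h) g))) (\a.a)) p) (\f.(\g.(\h.((f h) (g h)))))) (\f.(\g.(\h.((f h) g)))))
Step 2: ((((\h.(((\d.(\e.((d e) e))) h) (\a.a))) p) (\f.(\g.(\h.((f h) (g h)))))) (\f.(\g.(\h.((f h) g)))))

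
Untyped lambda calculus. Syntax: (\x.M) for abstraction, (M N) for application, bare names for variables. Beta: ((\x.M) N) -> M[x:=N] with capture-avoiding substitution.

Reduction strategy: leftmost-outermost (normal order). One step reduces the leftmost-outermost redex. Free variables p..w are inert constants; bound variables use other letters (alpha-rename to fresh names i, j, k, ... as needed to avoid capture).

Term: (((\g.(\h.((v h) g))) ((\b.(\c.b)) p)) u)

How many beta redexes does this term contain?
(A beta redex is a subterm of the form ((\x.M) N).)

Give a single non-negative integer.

Term: (((\g.(\h.((v h) g))) ((\b.(\c.b)) p)) u)
  Redex: ((\g.(\h.((v h) g))) ((\b.(\c.b)) p))
  Redex: ((\b.(\c.b)) p)
Total redexes: 2

Answer: 2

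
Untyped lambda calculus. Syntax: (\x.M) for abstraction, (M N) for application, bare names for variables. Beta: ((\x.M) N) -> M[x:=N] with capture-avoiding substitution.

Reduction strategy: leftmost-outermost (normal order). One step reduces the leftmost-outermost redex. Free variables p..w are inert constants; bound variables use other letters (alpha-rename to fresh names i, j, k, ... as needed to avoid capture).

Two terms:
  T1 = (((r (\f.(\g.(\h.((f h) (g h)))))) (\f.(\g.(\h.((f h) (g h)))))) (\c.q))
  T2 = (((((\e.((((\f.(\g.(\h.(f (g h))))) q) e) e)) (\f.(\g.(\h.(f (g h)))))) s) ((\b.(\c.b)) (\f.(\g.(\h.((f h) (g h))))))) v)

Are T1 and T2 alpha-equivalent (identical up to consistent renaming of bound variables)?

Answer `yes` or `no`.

Term 1: (((r (\f.(\g.(\h.((f h) (g h)))))) (\f.(\g.(\h.((f h) (g h)))))) (\c.q))
Term 2: (((((\e.((((\f.(\g.(\h.(f (g h))))) q) e) e)) (\f.(\g.(\h.(f (g h)))))) s) ((\b.(\c.b)) (\f.(\g.(\h.((f h) (g h))))))) v)
Alpha-equivalence: compare structure up to binder renaming.
Result: False

Answer: no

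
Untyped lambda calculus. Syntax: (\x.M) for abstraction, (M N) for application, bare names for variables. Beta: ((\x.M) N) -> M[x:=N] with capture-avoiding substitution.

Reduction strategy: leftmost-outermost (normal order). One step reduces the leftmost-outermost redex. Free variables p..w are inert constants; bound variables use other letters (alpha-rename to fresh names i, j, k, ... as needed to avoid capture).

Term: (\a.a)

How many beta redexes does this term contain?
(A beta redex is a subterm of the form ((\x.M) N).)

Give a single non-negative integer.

Answer: 0

Derivation:
Term: (\a.a)
  (no redexes)
Total redexes: 0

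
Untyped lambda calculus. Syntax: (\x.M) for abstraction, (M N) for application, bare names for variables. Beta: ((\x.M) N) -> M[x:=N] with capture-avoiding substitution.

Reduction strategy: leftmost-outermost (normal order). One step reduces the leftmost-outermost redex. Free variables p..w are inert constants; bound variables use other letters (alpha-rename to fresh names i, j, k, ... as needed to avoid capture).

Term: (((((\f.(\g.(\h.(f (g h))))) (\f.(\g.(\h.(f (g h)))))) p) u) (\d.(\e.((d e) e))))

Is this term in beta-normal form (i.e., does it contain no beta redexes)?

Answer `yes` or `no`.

Answer: no

Derivation:
Term: (((((\f.(\g.(\h.(f (g h))))) (\f.(\g.(\h.(f (g h)))))) p) u) (\d.(\e.((d e) e))))
Found 1 beta redex(es).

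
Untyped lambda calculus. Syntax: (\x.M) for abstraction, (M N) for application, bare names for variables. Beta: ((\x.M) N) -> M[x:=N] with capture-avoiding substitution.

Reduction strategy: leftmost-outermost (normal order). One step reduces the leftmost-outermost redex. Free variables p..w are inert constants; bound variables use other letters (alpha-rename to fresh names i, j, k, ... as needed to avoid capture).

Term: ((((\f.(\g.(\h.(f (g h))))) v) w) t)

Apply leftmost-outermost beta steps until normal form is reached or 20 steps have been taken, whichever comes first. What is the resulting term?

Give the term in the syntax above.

Step 0: ((((\f.(\g.(\h.(f (g h))))) v) w) t)
Step 1: (((\g.(\h.(v (g h)))) w) t)
Step 2: ((\h.(v (w h))) t)
Step 3: (v (w t))

Answer: (v (w t))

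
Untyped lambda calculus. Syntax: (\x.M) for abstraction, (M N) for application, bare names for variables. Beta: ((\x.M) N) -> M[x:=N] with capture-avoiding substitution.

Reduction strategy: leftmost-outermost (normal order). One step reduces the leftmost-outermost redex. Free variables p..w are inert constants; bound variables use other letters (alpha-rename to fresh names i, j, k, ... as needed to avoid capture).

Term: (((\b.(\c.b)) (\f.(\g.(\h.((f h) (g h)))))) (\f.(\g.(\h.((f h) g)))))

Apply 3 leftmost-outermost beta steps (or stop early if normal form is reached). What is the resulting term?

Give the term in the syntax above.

Step 0: (((\b.(\c.b)) (\f.(\g.(\h.((f h) (g h)))))) (\f.(\g.(\h.((f h) g)))))
Step 1: ((\c.(\f.(\g.(\h.((f h) (g h)))))) (\f.(\g.(\h.((f h) g)))))
Step 2: (\f.(\g.(\h.((f h) (g h)))))
Step 3: (normal form reached)

Answer: (\f.(\g.(\h.((f h) (g h)))))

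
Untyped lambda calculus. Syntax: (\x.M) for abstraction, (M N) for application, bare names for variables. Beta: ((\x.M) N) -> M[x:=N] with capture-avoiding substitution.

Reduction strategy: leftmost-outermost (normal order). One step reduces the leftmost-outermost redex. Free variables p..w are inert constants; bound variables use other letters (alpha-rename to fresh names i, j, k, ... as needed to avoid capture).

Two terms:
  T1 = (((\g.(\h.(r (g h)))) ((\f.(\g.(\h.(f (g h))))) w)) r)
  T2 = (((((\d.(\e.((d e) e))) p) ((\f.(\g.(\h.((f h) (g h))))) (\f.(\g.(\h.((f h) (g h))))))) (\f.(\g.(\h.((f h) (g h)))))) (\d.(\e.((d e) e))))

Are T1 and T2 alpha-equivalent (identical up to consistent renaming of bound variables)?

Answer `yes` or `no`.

Term 1: (((\g.(\h.(r (g h)))) ((\f.(\g.(\h.(f (g h))))) w)) r)
Term 2: (((((\d.(\e.((d e) e))) p) ((\f.(\g.(\h.((f h) (g h))))) (\f.(\g.(\h.((f h) (g h))))))) (\f.(\g.(\h.((f h) (g h)))))) (\d.(\e.((d e) e))))
Alpha-equivalence: compare structure up to binder renaming.
Result: False

Answer: no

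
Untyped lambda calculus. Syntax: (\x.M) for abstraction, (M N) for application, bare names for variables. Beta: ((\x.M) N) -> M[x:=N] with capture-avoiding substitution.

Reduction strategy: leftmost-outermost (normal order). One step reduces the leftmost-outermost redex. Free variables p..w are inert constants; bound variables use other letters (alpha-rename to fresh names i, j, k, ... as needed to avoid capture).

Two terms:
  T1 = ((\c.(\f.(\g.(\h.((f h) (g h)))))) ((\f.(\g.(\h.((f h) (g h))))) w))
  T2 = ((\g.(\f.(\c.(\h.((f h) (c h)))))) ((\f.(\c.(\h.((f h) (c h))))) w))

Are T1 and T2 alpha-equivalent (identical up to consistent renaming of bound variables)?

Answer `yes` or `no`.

Term 1: ((\c.(\f.(\g.(\h.((f h) (g h)))))) ((\f.(\g.(\h.((f h) (g h))))) w))
Term 2: ((\g.(\f.(\c.(\h.((f h) (c h)))))) ((\f.(\c.(\h.((f h) (c h))))) w))
Alpha-equivalence: compare structure up to binder renaming.
Result: True

Answer: yes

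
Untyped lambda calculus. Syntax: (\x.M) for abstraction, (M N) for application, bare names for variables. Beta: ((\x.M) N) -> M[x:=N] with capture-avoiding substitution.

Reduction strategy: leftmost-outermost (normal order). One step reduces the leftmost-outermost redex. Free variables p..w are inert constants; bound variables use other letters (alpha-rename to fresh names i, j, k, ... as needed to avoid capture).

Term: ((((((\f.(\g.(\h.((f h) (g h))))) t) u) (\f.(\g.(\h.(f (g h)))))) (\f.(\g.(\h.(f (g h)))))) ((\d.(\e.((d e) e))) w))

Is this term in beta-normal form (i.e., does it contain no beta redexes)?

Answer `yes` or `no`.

Term: ((((((\f.(\g.(\h.((f h) (g h))))) t) u) (\f.(\g.(\h.(f (g h)))))) (\f.(\g.(\h.(f (g h)))))) ((\d.(\e.((d e) e))) w))
Found 2 beta redex(es).

Answer: no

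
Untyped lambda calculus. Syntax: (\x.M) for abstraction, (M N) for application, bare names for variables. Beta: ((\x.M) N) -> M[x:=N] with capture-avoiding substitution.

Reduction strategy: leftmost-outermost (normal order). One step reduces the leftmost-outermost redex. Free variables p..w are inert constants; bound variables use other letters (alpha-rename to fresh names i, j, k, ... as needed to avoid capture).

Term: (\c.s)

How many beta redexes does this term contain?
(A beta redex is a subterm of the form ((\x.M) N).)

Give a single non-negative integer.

Answer: 0

Derivation:
Term: (\c.s)
  (no redexes)
Total redexes: 0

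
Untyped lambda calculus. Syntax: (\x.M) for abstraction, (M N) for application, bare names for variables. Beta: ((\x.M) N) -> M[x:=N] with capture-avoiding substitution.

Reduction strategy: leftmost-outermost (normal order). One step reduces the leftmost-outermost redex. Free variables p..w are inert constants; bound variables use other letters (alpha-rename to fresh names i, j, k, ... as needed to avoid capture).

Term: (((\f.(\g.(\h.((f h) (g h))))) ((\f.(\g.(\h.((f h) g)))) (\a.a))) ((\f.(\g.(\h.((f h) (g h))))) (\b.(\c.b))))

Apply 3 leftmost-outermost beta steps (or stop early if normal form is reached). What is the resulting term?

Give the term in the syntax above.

Answer: (\h.(((\g.(\h.(((\a.a) h) g))) h) (((\f.(\g.(\h.((f h) (g h))))) (\b.(\c.b))) h)))

Derivation:
Step 0: (((\f.(\g.(\h.((f h) (g h))))) ((\f.(\g.(\h.((f h) g)))) (\a.a))) ((\f.(\g.(\h.((f h) (g h))))) (\b.(\c.b))))
Step 1: ((\g.(\h.((((\f.(\g.(\h.((f h) g)))) (\a.a)) h) (g h)))) ((\f.(\g.(\h.((f h) (g h))))) (\b.(\c.b))))
Step 2: (\h.((((\f.(\g.(\h.((f h) g)))) (\a.a)) h) (((\f.(\g.(\h.((f h) (g h))))) (\b.(\c.b))) h)))
Step 3: (\h.(((\g.(\h.(((\a.a) h) g))) h) (((\f.(\g.(\h.((f h) (g h))))) (\b.(\c.b))) h)))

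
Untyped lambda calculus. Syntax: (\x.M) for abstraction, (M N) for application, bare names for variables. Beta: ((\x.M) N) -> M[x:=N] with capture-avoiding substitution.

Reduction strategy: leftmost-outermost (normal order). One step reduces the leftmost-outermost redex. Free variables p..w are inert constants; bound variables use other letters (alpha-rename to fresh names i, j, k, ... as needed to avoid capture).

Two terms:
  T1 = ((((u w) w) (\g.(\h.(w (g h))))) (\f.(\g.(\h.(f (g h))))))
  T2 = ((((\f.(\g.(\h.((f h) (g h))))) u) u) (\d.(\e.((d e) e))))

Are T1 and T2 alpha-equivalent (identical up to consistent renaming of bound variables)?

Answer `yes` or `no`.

Answer: no

Derivation:
Term 1: ((((u w) w) (\g.(\h.(w (g h))))) (\f.(\g.(\h.(f (g h))))))
Term 2: ((((\f.(\g.(\h.((f h) (g h))))) u) u) (\d.(\e.((d e) e))))
Alpha-equivalence: compare structure up to binder renaming.
Result: False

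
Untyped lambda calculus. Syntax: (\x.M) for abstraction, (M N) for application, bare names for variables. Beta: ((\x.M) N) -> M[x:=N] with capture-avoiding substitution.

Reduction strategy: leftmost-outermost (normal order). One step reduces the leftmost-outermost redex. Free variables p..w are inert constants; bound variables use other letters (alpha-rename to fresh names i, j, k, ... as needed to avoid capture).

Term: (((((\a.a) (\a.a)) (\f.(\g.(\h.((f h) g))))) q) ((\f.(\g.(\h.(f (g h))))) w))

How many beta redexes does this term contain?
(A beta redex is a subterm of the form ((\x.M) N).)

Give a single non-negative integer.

Term: (((((\a.a) (\a.a)) (\f.(\g.(\h.((f h) g))))) q) ((\f.(\g.(\h.(f (g h))))) w))
  Redex: ((\a.a) (\a.a))
  Redex: ((\f.(\g.(\h.(f (g h))))) w)
Total redexes: 2

Answer: 2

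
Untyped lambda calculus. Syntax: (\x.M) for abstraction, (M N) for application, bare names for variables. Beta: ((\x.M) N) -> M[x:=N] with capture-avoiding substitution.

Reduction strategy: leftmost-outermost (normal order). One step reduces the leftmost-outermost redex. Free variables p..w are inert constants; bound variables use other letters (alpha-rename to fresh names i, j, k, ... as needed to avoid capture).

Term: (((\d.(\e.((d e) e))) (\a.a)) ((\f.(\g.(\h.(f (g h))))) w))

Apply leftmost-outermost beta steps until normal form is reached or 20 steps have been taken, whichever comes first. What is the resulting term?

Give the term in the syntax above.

Answer: (\h.(w (\i.(w (h i)))))

Derivation:
Step 0: (((\d.(\e.((d e) e))) (\a.a)) ((\f.(\g.(\h.(f (g h))))) w))
Step 1: ((\e.(((\a.a) e) e)) ((\f.(\g.(\h.(f (g h))))) w))
Step 2: (((\a.a) ((\f.(\g.(\h.(f (g h))))) w)) ((\f.(\g.(\h.(f (g h))))) w))
Step 3: (((\f.(\g.(\h.(f (g h))))) w) ((\f.(\g.(\h.(f (g h))))) w))
Step 4: ((\g.(\h.(w (g h)))) ((\f.(\g.(\h.(f (g h))))) w))
Step 5: (\h.(w (((\f.(\g.(\h.(f (g h))))) w) h)))
Step 6: (\h.(w ((\g.(\h.(w (g h)))) h)))
Step 7: (\h.(w (\i.(w (h i)))))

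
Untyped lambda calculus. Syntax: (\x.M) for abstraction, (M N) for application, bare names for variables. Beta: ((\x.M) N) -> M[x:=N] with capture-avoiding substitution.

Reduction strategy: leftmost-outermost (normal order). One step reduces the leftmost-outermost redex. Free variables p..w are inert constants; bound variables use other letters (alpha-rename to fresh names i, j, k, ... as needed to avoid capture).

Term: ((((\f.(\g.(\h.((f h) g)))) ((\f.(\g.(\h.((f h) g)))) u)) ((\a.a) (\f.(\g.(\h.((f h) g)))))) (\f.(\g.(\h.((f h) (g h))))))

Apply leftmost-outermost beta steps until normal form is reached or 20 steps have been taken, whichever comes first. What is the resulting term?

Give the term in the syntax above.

Answer: ((u (\f.(\g.(\h.((f h) g))))) (\f.(\g.(\h.((f h) (g h))))))

Derivation:
Step 0: ((((\f.(\g.(\h.((f h) g)))) ((\f.(\g.(\h.((f h) g)))) u)) ((\a.a) (\f.(\g.(\h.((f h) g)))))) (\f.(\g.(\h.((f h) (g h))))))
Step 1: (((\g.(\h.((((\f.(\g.(\h.((f h) g)))) u) h) g))) ((\a.a) (\f.(\g.(\h.((f h) g)))))) (\f.(\g.(\h.((f h) (g h))))))
Step 2: ((\h.((((\f.(\g.(\h.((f h) g)))) u) h) ((\a.a) (\f.(\g.(\h.((f h) g))))))) (\f.(\g.(\h.((f h) (g h))))))
Step 3: ((((\f.(\g.(\h.((f h) g)))) u) (\f.(\g.(\h.((f h) (g h)))))) ((\a.a) (\f.(\g.(\h.((f h) g))))))
Step 4: (((\g.(\h.((u h) g))) (\f.(\g.(\h.((f h) (g h)))))) ((\a.a) (\f.(\g.(\h.((f h) g))))))
Step 5: ((\h.((u h) (\f.(\g.(\h.((f h) (g h))))))) ((\a.a) (\f.(\g.(\h.((f h) g))))))
Step 6: ((u ((\a.a) (\f.(\g.(\h.((f h) g)))))) (\f.(\g.(\h.((f h) (g h))))))
Step 7: ((u (\f.(\g.(\h.((f h) g))))) (\f.(\g.(\h.((f h) (g h))))))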